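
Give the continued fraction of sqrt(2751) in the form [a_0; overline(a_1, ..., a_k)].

[52; overline(2, 4, 2, 104)]

Write x_i = (sqrt(2751) + m_i)/d_i with (m_0, d_0) = (0, 1). a_0 = floor(sqrt(2751)) = 52, since 52^2 = 2704 <= 2751 < 2809 = 53^2.
Iterate m_{i+1} = d_i*a_i - m_i, d_{i+1} = (2751 - m_{i+1}^2)/d_i, a_{i+1} = floor((a_0 + m_{i+1})/d_{i+1}):
  m_1 = 1*52 - 0 = 52, d_1 = (2751 - 52^2)/1 = 47/1 = 47, a_1 = floor((52 + 52)/47) = 2.
  m_2 = 47*2 - 52 = 42, d_2 = (2751 - 42^2)/47 = 987/47 = 21, a_2 = floor((52 + 42)/21) = 4.
  m_3 = 21*4 - 42 = 42, d_3 = (2751 - 42^2)/21 = 987/21 = 47, a_3 = floor((52 + 42)/47) = 2.
  m_4 = 47*2 - 42 = 52, d_4 = (2751 - 52^2)/47 = 47/47 = 1, a_4 = floor((52 + 52)/1) = 104.
  m_5 = 1*104 - 52 = 52, d_5 = (2751 - 52^2)/1 = 47/1 = 47: (m_5, d_5) = (m_1, d_1) = (52, 47), so from here the quotients repeat a_1, ..., a_4; the period length is 4.
Hence the expansion of sqrt(2751) is a_0 = 52 followed by the repeating block 2, 4, 2, 104 (period 4).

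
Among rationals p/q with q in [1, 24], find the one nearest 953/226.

97/23

Expand x = 953/226 as a continued fraction with the Euclidean algorithm:
  953 = 4*226 + 49, so a_0 = 4.
  226 = 4*49 + 30, so a_1 = 4.
  49 = 1*30 + 19, so a_2 = 1.
  30 = 1*19 + 11, so a_3 = 1.
  19 = 1*11 + 8, so a_4 = 1.
  11 = 1*8 + 3, so a_5 = 1.
  8 = 2*3 + 2, so a_6 = 2.
  3 = 1*2 + 1, so a_7 = 1.
  2 = 2*1 + 0, so a_8 = 2.
so x = [4; 4, 1, 1, 1, 1, 2, 1, 2].
Convergents (p_i = a_i*p_{i-1} + p_{i-2}, q_i = a_i*q_{i-1} + q_{i-2} with p_{-2}=0, p_{-1}=1, q_{-2}=1, q_{-1}=0), until the denominator exceeds 24:
  i=0: a_0=4, p_0 = 4*1 + 0 = 4, q_0 = 4*0 + 1 = 1.
  i=1: a_1=4, p_1 = 4*4 + 1 = 17, q_1 = 4*1 + 0 = 4.
  i=2: a_2=1, p_2 = 1*17 + 4 = 21, q_2 = 1*4 + 1 = 5.
  i=3: a_3=1, p_3 = 1*21 + 17 = 38, q_3 = 1*5 + 4 = 9.
  i=4: a_4=1, p_4 = 1*38 + 21 = 59, q_4 = 1*9 + 5 = 14.
  i=5: a_5=1, p_5 = 1*59 + 38 = 97, q_5 = 1*14 + 9 = 23.
  i=6: a_6=2, p_6 = 2*97 + 59 = 253, q_6 = 2*23 + 14 = 60.
q_6 = 60 > 24, so the last convergent with denominator <= 24 is p_5/q_5 = 97/23.
The closest fraction with denominator <= 24 is either p_5/q_5 or the intermediate fraction (k*p_5 + p_4)/(k*q_5 + q_4) with the largest k >= 1 whose denominator stays <= 24; these approach x as k grows, and every other convergent or intermediate fraction in range is farther away.
Largest k: floor((24 - q_4)/q_5) = floor((24 - 14)/23) = 0.
Since k = 0, no intermediate fraction beyond p_5/q_5 has denominator <= 24, so the convergent 97/23 is the closest (its error is |953*23 - 97*226|/(226*23) = 3/5198).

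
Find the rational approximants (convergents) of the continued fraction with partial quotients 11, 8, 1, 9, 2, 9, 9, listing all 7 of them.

Using the convergent recurrence p_i = a_i*p_{i-1} + p_{i-2}, q_i = a_i*q_{i-1} + q_{i-2} with p_{-2}=0, p_{-1}=1, q_{-2}=1, q_{-1}=0:
  i=0: a_0=11, p_0 = 11*1 + 0 = 11, q_0 = 11*0 + 1 = 1.
  i=1: a_1=8, p_1 = 8*11 + 1 = 89, q_1 = 8*1 + 0 = 8.
  i=2: a_2=1, p_2 = 1*89 + 11 = 100, q_2 = 1*8 + 1 = 9.
  i=3: a_3=9, p_3 = 9*100 + 89 = 989, q_3 = 9*9 + 8 = 89.
  i=4: a_4=2, p_4 = 2*989 + 100 = 2078, q_4 = 2*89 + 9 = 187.
  i=5: a_5=9, p_5 = 9*2078 + 989 = 19691, q_5 = 9*187 + 89 = 1772.
  i=6: a_6=9, p_6 = 9*19691 + 2078 = 179297, q_6 = 9*1772 + 187 = 16135.

11/1, 89/8, 100/9, 989/89, 2078/187, 19691/1772, 179297/16135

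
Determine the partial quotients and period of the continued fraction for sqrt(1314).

[36; (4, 72)]

Write x_i = (sqrt(1314) + m_i)/d_i with (m_0, d_0) = (0, 1). a_0 = floor(sqrt(1314)) = 36, since 36^2 = 1296 <= 1314 < 1369 = 37^2.
Iterate m_{i+1} = d_i*a_i - m_i, d_{i+1} = (1314 - m_{i+1}^2)/d_i, a_{i+1} = floor((a_0 + m_{i+1})/d_{i+1}):
  m_1 = 1*36 - 0 = 36, d_1 = (1314 - 36^2)/1 = 18/1 = 18, a_1 = floor((36 + 36)/18) = 4.
  m_2 = 18*4 - 36 = 36, d_2 = (1314 - 36^2)/18 = 18/18 = 1, a_2 = floor((36 + 36)/1) = 72.
  m_3 = 1*72 - 36 = 36, d_3 = (1314 - 36^2)/1 = 18/1 = 18: (m_3, d_3) = (m_1, d_1) = (36, 18), so from here the quotients repeat a_1, a_2; the period length is 2.
Hence the expansion of sqrt(1314) is a_0 = 36 followed by the repeating block 4, 72 (period 2).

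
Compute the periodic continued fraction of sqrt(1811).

[42; (1, 1, 3, 1, 41, 1, 3, 1, 1, 84)]

Write x_i = (sqrt(1811) + m_i)/d_i with (m_0, d_0) = (0, 1). a_0 = floor(sqrt(1811)) = 42, since 42^2 = 1764 <= 1811 < 1849 = 43^2.
Iterate m_{i+1} = d_i*a_i - m_i, d_{i+1} = (1811 - m_{i+1}^2)/d_i, a_{i+1} = floor((a_0 + m_{i+1})/d_{i+1}):
  m_1 = 1*42 - 0 = 42, d_1 = (1811 - 42^2)/1 = 47/1 = 47, a_1 = floor((42 + 42)/47) = 1.
  m_2 = 47*1 - 42 = 5, d_2 = (1811 - 5^2)/47 = 1786/47 = 38, a_2 = floor((42 + 5)/38) = 1.
  m_3 = 38*1 - 5 = 33, d_3 = (1811 - 33^2)/38 = 722/38 = 19, a_3 = floor((42 + 33)/19) = 3.
  m_4 = 19*3 - 33 = 24, d_4 = (1811 - 24^2)/19 = 1235/19 = 65, a_4 = floor((42 + 24)/65) = 1.
  m_5 = 65*1 - 24 = 41, d_5 = (1811 - 41^2)/65 = 130/65 = 2, a_5 = floor((42 + 41)/2) = 41.
  m_6 = 2*41 - 41 = 41, d_6 = (1811 - 41^2)/2 = 130/2 = 65, a_6 = floor((42 + 41)/65) = 1.
  m_7 = 65*1 - 41 = 24, d_7 = (1811 - 24^2)/65 = 1235/65 = 19, a_7 = floor((42 + 24)/19) = 3.
  m_8 = 19*3 - 24 = 33, d_8 = (1811 - 33^2)/19 = 722/19 = 38, a_8 = floor((42 + 33)/38) = 1.
  m_9 = 38*1 - 33 = 5, d_9 = (1811 - 5^2)/38 = 1786/38 = 47, a_9 = floor((42 + 5)/47) = 1.
  m_10 = 47*1 - 5 = 42, d_10 = (1811 - 42^2)/47 = 47/47 = 1, a_10 = floor((42 + 42)/1) = 84.
  m_11 = 1*84 - 42 = 42, d_11 = (1811 - 42^2)/1 = 47/1 = 47: (m_11, d_11) = (m_1, d_1) = (42, 47), so from here the quotients repeat a_1, ..., a_10; the period length is 10.
Hence the expansion of sqrt(1811) is a_0 = 42 followed by the repeating block 1, 1, 3, 1, 41, 1, 3, 1, 1, 84 (period 10).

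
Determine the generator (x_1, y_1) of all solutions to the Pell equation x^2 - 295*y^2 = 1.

First expand sqrt(295) as a continued fraction. With x_i = (sqrt(295) + m_i)/d_i and (m_0, d_0) = (0, 1): a_0 = floor(sqrt(295)) = 17, since 17^2 = 289 <= 295 < 324 = 18^2.
Iterate m_{i+1} = d_i*a_i - m_i, d_{i+1} = (295 - m_{i+1}^2)/d_i, a_{i+1} = floor((a_0 + m_{i+1})/d_{i+1}):
  m_1 = 1*17 - 0 = 17, d_1 = (295 - 17^2)/1 = 6/1 = 6, a_1 = floor((17 + 17)/6) = 5.
  m_2 = 6*5 - 17 = 13, d_2 = (295 - 13^2)/6 = 126/6 = 21, a_2 = floor((17 + 13)/21) = 1.
  m_3 = 21*1 - 13 = 8, d_3 = (295 - 8^2)/21 = 231/21 = 11, a_3 = floor((17 + 8)/11) = 2.
  m_4 = 11*2 - 8 = 14, d_4 = (295 - 14^2)/11 = 99/11 = 9, a_4 = floor((17 + 14)/9) = 3.
  m_5 = 9*3 - 14 = 13, d_5 = (295 - 13^2)/9 = 126/9 = 14, a_5 = floor((17 + 13)/14) = 2.
  m_6 = 14*2 - 13 = 15, d_6 = (295 - 15^2)/14 = 70/14 = 5, a_6 = floor((17 + 15)/5) = 6.
  m_7 = 5*6 - 15 = 15, d_7 = (295 - 15^2)/5 = 70/5 = 14, a_7 = floor((17 + 15)/14) = 2.
  m_8 = 14*2 - 15 = 13, d_8 = (295 - 13^2)/14 = 126/14 = 9, a_8 = floor((17 + 13)/9) = 3.
  m_9 = 9*3 - 13 = 14, d_9 = (295 - 14^2)/9 = 99/9 = 11, a_9 = floor((17 + 14)/11) = 2.
  m_10 = 11*2 - 14 = 8, d_10 = (295 - 8^2)/11 = 231/11 = 21, a_10 = floor((17 + 8)/21) = 1.
  m_11 = 21*1 - 8 = 13, d_11 = (295 - 13^2)/21 = 126/21 = 6, a_11 = floor((17 + 13)/6) = 5.
  m_12 = 6*5 - 13 = 17, d_12 = (295 - 17^2)/6 = 6/6 = 1, a_12 = floor((17 + 17)/1) = 34.
  m_13 = 1*34 - 17 = 17, d_13 = (295 - 17^2)/1 = 6/1 = 6: (m_13, d_13) = (m_1, d_1) = (17, 6), so from here the quotients repeat a_1, ..., a_12; the period length is 12.
So sqrt(295) = [17; (5, 1, 2, 3, 2, 6, 2, 3, 2, 1, 5, 34)] with period length k = 12.
k is even, so the fundamental solution of x^2 - 295y^2 = 1 is (p_{k-1}, q_{k-1}) = (p_11, q_11); compute convergents through index 11.
Convergents (p_i = a_i*p_{i-1} + p_{i-2}, q_i = a_i*q_{i-1} + q_{i-2} with p_{-2}=0, p_{-1}=1, q_{-2}=1, q_{-1}=0):
  i=0: a_0=17, p_0 = 17*1 + 0 = 17, q_0 = 17*0 + 1 = 1.
  i=1: a_1=5, p_1 = 5*17 + 1 = 86, q_1 = 5*1 + 0 = 5.
  i=2: a_2=1, p_2 = 1*86 + 17 = 103, q_2 = 1*5 + 1 = 6.
  i=3: a_3=2, p_3 = 2*103 + 86 = 292, q_3 = 2*6 + 5 = 17.
  i=4: a_4=3, p_4 = 3*292 + 103 = 979, q_4 = 3*17 + 6 = 57.
  i=5: a_5=2, p_5 = 2*979 + 292 = 2250, q_5 = 2*57 + 17 = 131.
  i=6: a_6=6, p_6 = 6*2250 + 979 = 14479, q_6 = 6*131 + 57 = 843.
  i=7: a_7=2, p_7 = 2*14479 + 2250 = 31208, q_7 = 2*843 + 131 = 1817.
  i=8: a_8=3, p_8 = 3*31208 + 14479 = 108103, q_8 = 3*1817 + 843 = 6294.
  i=9: a_9=2, p_9 = 2*108103 + 31208 = 247414, q_9 = 2*6294 + 1817 = 14405.
  i=10: a_10=1, p_10 = 1*247414 + 108103 = 355517, q_10 = 1*14405 + 6294 = 20699.
  i=11: a_11=5, p_11 = 5*355517 + 247414 = 2024999, q_11 = 5*20699 + 14405 = 117900.
Check: 2024999^2 - 295*117900^2 = 4100620950001 - 4100620950000 = 1, so (x, y) = (2024999, 117900) solves the equation, and by the theorem it is the least positive solution.

(x, y) = (2024999, 117900)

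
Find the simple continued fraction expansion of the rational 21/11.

Run the Euclidean algorithm on 21 and 11; the successive quotients are the partial quotients a_0, a_1, ... (each step inverts the fractional part left over by the previous one):
  21 = 1*11 + 10, so a_0 = 1.
  11 = 1*10 + 1, so a_1 = 1.
  10 = 10*1 + 0, so a_2 = 10.
The remainder reaches 0 after 3 divisions, so the expansion has 3 partial quotients, read off in order.

[1; 1, 10]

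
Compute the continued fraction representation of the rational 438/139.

[3; 6, 1, 1, 1, 1, 1, 2]

Run the Euclidean algorithm on 438 and 139; the successive quotients are the partial quotients a_0, a_1, ... (each step inverts the fractional part left over by the previous one):
  438 = 3*139 + 21, so a_0 = 3.
  139 = 6*21 + 13, so a_1 = 6.
  21 = 1*13 + 8, so a_2 = 1.
  13 = 1*8 + 5, so a_3 = 1.
  8 = 1*5 + 3, so a_4 = 1.
  5 = 1*3 + 2, so a_5 = 1.
  3 = 1*2 + 1, so a_6 = 1.
  2 = 2*1 + 0, so a_7 = 2.
The remainder reaches 0 after 8 divisions, so the expansion has 8 partial quotients, read off in order.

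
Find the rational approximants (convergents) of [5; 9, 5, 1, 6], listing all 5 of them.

Using the convergent recurrence p_i = a_i*p_{i-1} + p_{i-2}, q_i = a_i*q_{i-1} + q_{i-2} with p_{-2}=0, p_{-1}=1, q_{-2}=1, q_{-1}=0:
  i=0: a_0=5, p_0 = 5*1 + 0 = 5, q_0 = 5*0 + 1 = 1.
  i=1: a_1=9, p_1 = 9*5 + 1 = 46, q_1 = 9*1 + 0 = 9.
  i=2: a_2=5, p_2 = 5*46 + 5 = 235, q_2 = 5*9 + 1 = 46.
  i=3: a_3=1, p_3 = 1*235 + 46 = 281, q_3 = 1*46 + 9 = 55.
  i=4: a_4=6, p_4 = 6*281 + 235 = 1921, q_4 = 6*55 + 46 = 376.

5/1, 46/9, 235/46, 281/55, 1921/376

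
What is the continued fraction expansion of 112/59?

Run the Euclidean algorithm on 112 and 59; the successive quotients are the partial quotients a_0, a_1, ... (each step inverts the fractional part left over by the previous one):
  112 = 1*59 + 53, so a_0 = 1.
  59 = 1*53 + 6, so a_1 = 1.
  53 = 8*6 + 5, so a_2 = 8.
  6 = 1*5 + 1, so a_3 = 1.
  5 = 5*1 + 0, so a_4 = 5.
The remainder reaches 0 after 5 divisions, so the expansion has 5 partial quotients, read off in order.

[1; 1, 8, 1, 5]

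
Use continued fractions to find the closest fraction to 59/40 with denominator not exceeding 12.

Expand x = 59/40 as a continued fraction with the Euclidean algorithm:
  59 = 1*40 + 19, so a_0 = 1.
  40 = 2*19 + 2, so a_1 = 2.
  19 = 9*2 + 1, so a_2 = 9.
  2 = 2*1 + 0, so a_3 = 2.
so x = [1; 2, 9, 2].
Convergents (p_i = a_i*p_{i-1} + p_{i-2}, q_i = a_i*q_{i-1} + q_{i-2} with p_{-2}=0, p_{-1}=1, q_{-2}=1, q_{-1}=0), until the denominator exceeds 12:
  i=0: a_0=1, p_0 = 1*1 + 0 = 1, q_0 = 1*0 + 1 = 1.
  i=1: a_1=2, p_1 = 2*1 + 1 = 3, q_1 = 2*1 + 0 = 2.
  i=2: a_2=9, p_2 = 9*3 + 1 = 28, q_2 = 9*2 + 1 = 19.
q_2 = 19 > 12, so the last convergent with denominator <= 12 is p_1/q_1 = 3/2.
The closest fraction with denominator <= 12 is either p_1/q_1 or the intermediate fraction (k*p_1 + p_0)/(k*q_1 + q_0) with the largest k >= 1 whose denominator stays <= 12; these approach x as k grows, and every other convergent or intermediate fraction in range is farther away.
Largest k: floor((12 - q_0)/q_1) = floor((12 - 1)/2) = 5.
That gives (5*3 + 1)/(5*2 + 1) = 16/11.
Compare the errors: |x - 3/2| = |59*2 - 3*40|/(40*2) = 2/80, and |x - 16/11| = |59*11 - 16*40|/(40*11) = 9/440.
Cross-multiplying, 9*80 = 720 < 880 = 2*440, so 9/440 is smaller: the intermediate fraction 16/11 is closer to x than 3/2.

16/11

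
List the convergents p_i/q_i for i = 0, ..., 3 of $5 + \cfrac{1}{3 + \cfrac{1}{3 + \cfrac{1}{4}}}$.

5/1, 16/3, 53/10, 228/43

Using the convergent recurrence p_i = a_i*p_{i-1} + p_{i-2}, q_i = a_i*q_{i-1} + q_{i-2} with p_{-2}=0, p_{-1}=1, q_{-2}=1, q_{-1}=0:
  i=0: a_0=5, p_0 = 5*1 + 0 = 5, q_0 = 5*0 + 1 = 1.
  i=1: a_1=3, p_1 = 3*5 + 1 = 16, q_1 = 3*1 + 0 = 3.
  i=2: a_2=3, p_2 = 3*16 + 5 = 53, q_2 = 3*3 + 1 = 10.
  i=3: a_3=4, p_3 = 4*53 + 16 = 228, q_3 = 4*10 + 3 = 43.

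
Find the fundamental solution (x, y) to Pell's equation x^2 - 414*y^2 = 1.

(x, y) = (24335, 1196)

First expand sqrt(414) as a continued fraction. With x_i = (sqrt(414) + m_i)/d_i and (m_0, d_0) = (0, 1): a_0 = floor(sqrt(414)) = 20, since 20^2 = 400 <= 414 < 441 = 21^2.
Iterate m_{i+1} = d_i*a_i - m_i, d_{i+1} = (414 - m_{i+1}^2)/d_i, a_{i+1} = floor((a_0 + m_{i+1})/d_{i+1}):
  m_1 = 1*20 - 0 = 20, d_1 = (414 - 20^2)/1 = 14/1 = 14, a_1 = floor((20 + 20)/14) = 2.
  m_2 = 14*2 - 20 = 8, d_2 = (414 - 8^2)/14 = 350/14 = 25, a_2 = floor((20 + 8)/25) = 1.
  m_3 = 25*1 - 8 = 17, d_3 = (414 - 17^2)/25 = 125/25 = 5, a_3 = floor((20 + 17)/5) = 7.
  m_4 = 5*7 - 17 = 18, d_4 = (414 - 18^2)/5 = 90/5 = 18, a_4 = floor((20 + 18)/18) = 2.
  m_5 = 18*2 - 18 = 18, d_5 = (414 - 18^2)/18 = 90/18 = 5, a_5 = floor((20 + 18)/5) = 7.
  m_6 = 5*7 - 18 = 17, d_6 = (414 - 17^2)/5 = 125/5 = 25, a_6 = floor((20 + 17)/25) = 1.
  m_7 = 25*1 - 17 = 8, d_7 = (414 - 8^2)/25 = 350/25 = 14, a_7 = floor((20 + 8)/14) = 2.
  m_8 = 14*2 - 8 = 20, d_8 = (414 - 20^2)/14 = 14/14 = 1, a_8 = floor((20 + 20)/1) = 40.
  m_9 = 1*40 - 20 = 20, d_9 = (414 - 20^2)/1 = 14/1 = 14: (m_9, d_9) = (m_1, d_1) = (20, 14), so from here the quotients repeat a_1, ..., a_8; the period length is 8.
So sqrt(414) = [20; (2, 1, 7, 2, 7, 1, 2, 40)] with period length k = 8.
k is even, so the fundamental solution of x^2 - 414y^2 = 1 is (p_{k-1}, q_{k-1}) = (p_7, q_7); compute convergents through index 7.
Convergents (p_i = a_i*p_{i-1} + p_{i-2}, q_i = a_i*q_{i-1} + q_{i-2} with p_{-2}=0, p_{-1}=1, q_{-2}=1, q_{-1}=0):
  i=0: a_0=20, p_0 = 20*1 + 0 = 20, q_0 = 20*0 + 1 = 1.
  i=1: a_1=2, p_1 = 2*20 + 1 = 41, q_1 = 2*1 + 0 = 2.
  i=2: a_2=1, p_2 = 1*41 + 20 = 61, q_2 = 1*2 + 1 = 3.
  i=3: a_3=7, p_3 = 7*61 + 41 = 468, q_3 = 7*3 + 2 = 23.
  i=4: a_4=2, p_4 = 2*468 + 61 = 997, q_4 = 2*23 + 3 = 49.
  i=5: a_5=7, p_5 = 7*997 + 468 = 7447, q_5 = 7*49 + 23 = 366.
  i=6: a_6=1, p_6 = 1*7447 + 997 = 8444, q_6 = 1*366 + 49 = 415.
  i=7: a_7=2, p_7 = 2*8444 + 7447 = 24335, q_7 = 2*415 + 366 = 1196.
Check: 24335^2 - 414*1196^2 = 592192225 - 592192224 = 1, so (x, y) = (24335, 1196) solves the equation, and by the theorem it is the least positive solution.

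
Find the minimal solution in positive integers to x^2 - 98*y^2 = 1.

First expand sqrt(98) as a continued fraction. With x_i = (sqrt(98) + m_i)/d_i and (m_0, d_0) = (0, 1): a_0 = floor(sqrt(98)) = 9, since 9^2 = 81 <= 98 < 100 = 10^2.
Iterate m_{i+1} = d_i*a_i - m_i, d_{i+1} = (98 - m_{i+1}^2)/d_i, a_{i+1} = floor((a_0 + m_{i+1})/d_{i+1}):
  m_1 = 1*9 - 0 = 9, d_1 = (98 - 9^2)/1 = 17/1 = 17, a_1 = floor((9 + 9)/17) = 1.
  m_2 = 17*1 - 9 = 8, d_2 = (98 - 8^2)/17 = 34/17 = 2, a_2 = floor((9 + 8)/2) = 8.
  m_3 = 2*8 - 8 = 8, d_3 = (98 - 8^2)/2 = 34/2 = 17, a_3 = floor((9 + 8)/17) = 1.
  m_4 = 17*1 - 8 = 9, d_4 = (98 - 9^2)/17 = 17/17 = 1, a_4 = floor((9 + 9)/1) = 18.
  m_5 = 1*18 - 9 = 9, d_5 = (98 - 9^2)/1 = 17/1 = 17: (m_5, d_5) = (m_1, d_1) = (9, 17), so from here the quotients repeat a_1, ..., a_4; the period length is 4.
So sqrt(98) = [9; (1, 8, 1, 18)] with period length k = 4.
k is even, so the fundamental solution of x^2 - 98y^2 = 1 is (p_{k-1}, q_{k-1}) = (p_3, q_3); compute convergents through index 3.
Convergents (p_i = a_i*p_{i-1} + p_{i-2}, q_i = a_i*q_{i-1} + q_{i-2} with p_{-2}=0, p_{-1}=1, q_{-2}=1, q_{-1}=0):
  i=0: a_0=9, p_0 = 9*1 + 0 = 9, q_0 = 9*0 + 1 = 1.
  i=1: a_1=1, p_1 = 1*9 + 1 = 10, q_1 = 1*1 + 0 = 1.
  i=2: a_2=8, p_2 = 8*10 + 9 = 89, q_2 = 8*1 + 1 = 9.
  i=3: a_3=1, p_3 = 1*89 + 10 = 99, q_3 = 1*9 + 1 = 10.
Check: 99^2 - 98*10^2 = 9801 - 9800 = 1, so (x, y) = (99, 10) solves the equation, and by the theorem it is the least positive solution.

(x, y) = (99, 10)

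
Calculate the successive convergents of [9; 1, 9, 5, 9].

Using the convergent recurrence p_i = a_i*p_{i-1} + p_{i-2}, q_i = a_i*q_{i-1} + q_{i-2} with p_{-2}=0, p_{-1}=1, q_{-2}=1, q_{-1}=0:
  i=0: a_0=9, p_0 = 9*1 + 0 = 9, q_0 = 9*0 + 1 = 1.
  i=1: a_1=1, p_1 = 1*9 + 1 = 10, q_1 = 1*1 + 0 = 1.
  i=2: a_2=9, p_2 = 9*10 + 9 = 99, q_2 = 9*1 + 1 = 10.
  i=3: a_3=5, p_3 = 5*99 + 10 = 505, q_3 = 5*10 + 1 = 51.
  i=4: a_4=9, p_4 = 9*505 + 99 = 4644, q_4 = 9*51 + 10 = 469.

9/1, 10/1, 99/10, 505/51, 4644/469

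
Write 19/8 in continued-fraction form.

[2; 2, 1, 2]

Run the Euclidean algorithm on 19 and 8; the successive quotients are the partial quotients a_0, a_1, ... (each step inverts the fractional part left over by the previous one):
  19 = 2*8 + 3, so a_0 = 2.
  8 = 2*3 + 2, so a_1 = 2.
  3 = 1*2 + 1, so a_2 = 1.
  2 = 2*1 + 0, so a_3 = 2.
The remainder reaches 0 after 4 divisions, so the expansion has 4 partial quotients, read off in order.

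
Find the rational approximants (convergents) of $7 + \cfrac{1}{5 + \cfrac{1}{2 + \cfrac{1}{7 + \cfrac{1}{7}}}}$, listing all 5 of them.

Using the convergent recurrence p_i = a_i*p_{i-1} + p_{i-2}, q_i = a_i*q_{i-1} + q_{i-2} with p_{-2}=0, p_{-1}=1, q_{-2}=1, q_{-1}=0:
  i=0: a_0=7, p_0 = 7*1 + 0 = 7, q_0 = 7*0 + 1 = 1.
  i=1: a_1=5, p_1 = 5*7 + 1 = 36, q_1 = 5*1 + 0 = 5.
  i=2: a_2=2, p_2 = 2*36 + 7 = 79, q_2 = 2*5 + 1 = 11.
  i=3: a_3=7, p_3 = 7*79 + 36 = 589, q_3 = 7*11 + 5 = 82.
  i=4: a_4=7, p_4 = 7*589 + 79 = 4202, q_4 = 7*82 + 11 = 585.

7/1, 36/5, 79/11, 589/82, 4202/585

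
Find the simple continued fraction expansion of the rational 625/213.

[2; 1, 14, 4, 1, 2]

Run the Euclidean algorithm on 625 and 213; the successive quotients are the partial quotients a_0, a_1, ... (each step inverts the fractional part left over by the previous one):
  625 = 2*213 + 199, so a_0 = 2.
  213 = 1*199 + 14, so a_1 = 1.
  199 = 14*14 + 3, so a_2 = 14.
  14 = 4*3 + 2, so a_3 = 4.
  3 = 1*2 + 1, so a_4 = 1.
  2 = 2*1 + 0, so a_5 = 2.
The remainder reaches 0 after 6 divisions, so the expansion has 6 partial quotients, read off in order.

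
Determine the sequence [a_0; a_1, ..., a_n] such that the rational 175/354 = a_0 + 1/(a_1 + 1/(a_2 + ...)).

[0; 2, 43, 1, 3]

Run the Euclidean algorithm on 175 and 354; the successive quotients are the partial quotients a_0, a_1, ... (each step inverts the fractional part left over by the previous one):
  175 = 0*354 + 175, so a_0 = 0.
  354 = 2*175 + 4, so a_1 = 2.
  175 = 43*4 + 3, so a_2 = 43.
  4 = 1*3 + 1, so a_3 = 1.
  3 = 3*1 + 0, so a_4 = 3.
The remainder reaches 0 after 5 divisions, so the expansion has 5 partial quotients, read off in order.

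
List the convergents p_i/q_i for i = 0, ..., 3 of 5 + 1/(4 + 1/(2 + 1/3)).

5/1, 21/4, 47/9, 162/31

Using the convergent recurrence p_i = a_i*p_{i-1} + p_{i-2}, q_i = a_i*q_{i-1} + q_{i-2} with p_{-2}=0, p_{-1}=1, q_{-2}=1, q_{-1}=0:
  i=0: a_0=5, p_0 = 5*1 + 0 = 5, q_0 = 5*0 + 1 = 1.
  i=1: a_1=4, p_1 = 4*5 + 1 = 21, q_1 = 4*1 + 0 = 4.
  i=2: a_2=2, p_2 = 2*21 + 5 = 47, q_2 = 2*4 + 1 = 9.
  i=3: a_3=3, p_3 = 3*47 + 21 = 162, q_3 = 3*9 + 4 = 31.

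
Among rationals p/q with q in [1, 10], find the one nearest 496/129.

Expand x = 496/129 as a continued fraction with the Euclidean algorithm:
  496 = 3*129 + 109, so a_0 = 3.
  129 = 1*109 + 20, so a_1 = 1.
  109 = 5*20 + 9, so a_2 = 5.
  20 = 2*9 + 2, so a_3 = 2.
  9 = 4*2 + 1, so a_4 = 4.
  2 = 2*1 + 0, so a_5 = 2.
so x = [3; 1, 5, 2, 4, 2].
Convergents (p_i = a_i*p_{i-1} + p_{i-2}, q_i = a_i*q_{i-1} + q_{i-2} with p_{-2}=0, p_{-1}=1, q_{-2}=1, q_{-1}=0), until the denominator exceeds 10:
  i=0: a_0=3, p_0 = 3*1 + 0 = 3, q_0 = 3*0 + 1 = 1.
  i=1: a_1=1, p_1 = 1*3 + 1 = 4, q_1 = 1*1 + 0 = 1.
  i=2: a_2=5, p_2 = 5*4 + 3 = 23, q_2 = 5*1 + 1 = 6.
  i=3: a_3=2, p_3 = 2*23 + 4 = 50, q_3 = 2*6 + 1 = 13.
q_3 = 13 > 10, so the last convergent with denominator <= 10 is p_2/q_2 = 23/6.
The closest fraction with denominator <= 10 is either p_2/q_2 or the intermediate fraction (k*p_2 + p_1)/(k*q_2 + q_1) with the largest k >= 1 whose denominator stays <= 10; these approach x as k grows, and every other convergent or intermediate fraction in range is farther away.
Largest k: floor((10 - q_1)/q_2) = floor((10 - 1)/6) = 1.
That gives (1*23 + 4)/(1*6 + 1) = 27/7.
Compare the errors: |x - 23/6| = |496*6 - 23*129|/(129*6) = 9/774, and |x - 27/7| = |496*7 - 27*129|/(129*7) = 11/903.
Cross-multiplying, 9*903 = 8127 < 8514 = 11*774, so 9/774 is smaller: the convergent 23/6 is closer to x than 27/7.

23/6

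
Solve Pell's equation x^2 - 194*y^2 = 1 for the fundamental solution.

(x, y) = (195, 14)

First expand sqrt(194) as a continued fraction. With x_i = (sqrt(194) + m_i)/d_i and (m_0, d_0) = (0, 1): a_0 = floor(sqrt(194)) = 13, since 13^2 = 169 <= 194 < 196 = 14^2.
Iterate m_{i+1} = d_i*a_i - m_i, d_{i+1} = (194 - m_{i+1}^2)/d_i, a_{i+1} = floor((a_0 + m_{i+1})/d_{i+1}):
  m_1 = 1*13 - 0 = 13, d_1 = (194 - 13^2)/1 = 25/1 = 25, a_1 = floor((13 + 13)/25) = 1.
  m_2 = 25*1 - 13 = 12, d_2 = (194 - 12^2)/25 = 50/25 = 2, a_2 = floor((13 + 12)/2) = 12.
  m_3 = 2*12 - 12 = 12, d_3 = (194 - 12^2)/2 = 50/2 = 25, a_3 = floor((13 + 12)/25) = 1.
  m_4 = 25*1 - 12 = 13, d_4 = (194 - 13^2)/25 = 25/25 = 1, a_4 = floor((13 + 13)/1) = 26.
  m_5 = 1*26 - 13 = 13, d_5 = (194 - 13^2)/1 = 25/1 = 25: (m_5, d_5) = (m_1, d_1) = (13, 25), so from here the quotients repeat a_1, ..., a_4; the period length is 4.
So sqrt(194) = [13; (1, 12, 1, 26)] with period length k = 4.
k is even, so the fundamental solution of x^2 - 194y^2 = 1 is (p_{k-1}, q_{k-1}) = (p_3, q_3); compute convergents through index 3.
Convergents (p_i = a_i*p_{i-1} + p_{i-2}, q_i = a_i*q_{i-1} + q_{i-2} with p_{-2}=0, p_{-1}=1, q_{-2}=1, q_{-1}=0):
  i=0: a_0=13, p_0 = 13*1 + 0 = 13, q_0 = 13*0 + 1 = 1.
  i=1: a_1=1, p_1 = 1*13 + 1 = 14, q_1 = 1*1 + 0 = 1.
  i=2: a_2=12, p_2 = 12*14 + 13 = 181, q_2 = 12*1 + 1 = 13.
  i=3: a_3=1, p_3 = 1*181 + 14 = 195, q_3 = 1*13 + 1 = 14.
Check: 195^2 - 194*14^2 = 38025 - 38024 = 1, so (x, y) = (195, 14) solves the equation, and by the theorem it is the least positive solution.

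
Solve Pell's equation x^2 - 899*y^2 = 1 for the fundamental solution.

First expand sqrt(899) as a continued fraction. With x_i = (sqrt(899) + m_i)/d_i and (m_0, d_0) = (0, 1): a_0 = floor(sqrt(899)) = 29, since 29^2 = 841 <= 899 < 900 = 30^2.
Iterate m_{i+1} = d_i*a_i - m_i, d_{i+1} = (899 - m_{i+1}^2)/d_i, a_{i+1} = floor((a_0 + m_{i+1})/d_{i+1}):
  m_1 = 1*29 - 0 = 29, d_1 = (899 - 29^2)/1 = 58/1 = 58, a_1 = floor((29 + 29)/58) = 1.
  m_2 = 58*1 - 29 = 29, d_2 = (899 - 29^2)/58 = 58/58 = 1, a_2 = floor((29 + 29)/1) = 58.
  m_3 = 1*58 - 29 = 29, d_3 = (899 - 29^2)/1 = 58/1 = 58: (m_3, d_3) = (m_1, d_1) = (29, 58), so from here the quotients repeat a_1, a_2; the period length is 2.
So sqrt(899) = [29; (1, 58)] with period length k = 2.
k is even, so the fundamental solution of x^2 - 899y^2 = 1 is (p_{k-1}, q_{k-1}) = (p_1, q_1); compute convergents through index 1.
Convergents (p_i = a_i*p_{i-1} + p_{i-2}, q_i = a_i*q_{i-1} + q_{i-2} with p_{-2}=0, p_{-1}=1, q_{-2}=1, q_{-1}=0):
  i=0: a_0=29, p_0 = 29*1 + 0 = 29, q_0 = 29*0 + 1 = 1.
  i=1: a_1=1, p_1 = 1*29 + 1 = 30, q_1 = 1*1 + 0 = 1.
Check: 30^2 - 899*1^2 = 900 - 899 = 1, so (x, y) = (30, 1) solves the equation, and by the theorem it is the least positive solution.

(x, y) = (30, 1)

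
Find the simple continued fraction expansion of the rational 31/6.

Run the Euclidean algorithm on 31 and 6; the successive quotients are the partial quotients a_0, a_1, ... (each step inverts the fractional part left over by the previous one):
  31 = 5*6 + 1, so a_0 = 5.
  6 = 6*1 + 0, so a_1 = 6.
The remainder reaches 0 after 2 divisions, so the expansion has 2 partial quotients, read off in order.

[5; 6]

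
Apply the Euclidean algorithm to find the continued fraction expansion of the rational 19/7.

Run the Euclidean algorithm on 19 and 7; the successive quotients are the partial quotients a_0, a_1, ... (each step inverts the fractional part left over by the previous one):
  19 = 2*7 + 5, so a_0 = 2.
  7 = 1*5 + 2, so a_1 = 1.
  5 = 2*2 + 1, so a_2 = 2.
  2 = 2*1 + 0, so a_3 = 2.
The remainder reaches 0 after 4 divisions, so the expansion has 4 partial quotients, read off in order.

[2; 1, 2, 2]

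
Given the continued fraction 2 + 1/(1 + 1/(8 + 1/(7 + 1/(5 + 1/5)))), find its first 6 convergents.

2/1, 3/1, 26/9, 185/64, 951/329, 4940/1709

Using the convergent recurrence p_i = a_i*p_{i-1} + p_{i-2}, q_i = a_i*q_{i-1} + q_{i-2} with p_{-2}=0, p_{-1}=1, q_{-2}=1, q_{-1}=0:
  i=0: a_0=2, p_0 = 2*1 + 0 = 2, q_0 = 2*0 + 1 = 1.
  i=1: a_1=1, p_1 = 1*2 + 1 = 3, q_1 = 1*1 + 0 = 1.
  i=2: a_2=8, p_2 = 8*3 + 2 = 26, q_2 = 8*1 + 1 = 9.
  i=3: a_3=7, p_3 = 7*26 + 3 = 185, q_3 = 7*9 + 1 = 64.
  i=4: a_4=5, p_4 = 5*185 + 26 = 951, q_4 = 5*64 + 9 = 329.
  i=5: a_5=5, p_5 = 5*951 + 185 = 4940, q_5 = 5*329 + 64 = 1709.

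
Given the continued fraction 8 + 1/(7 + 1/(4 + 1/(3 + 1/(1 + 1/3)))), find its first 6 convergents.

8/1, 57/7, 236/29, 765/94, 1001/123, 3768/463

Using the convergent recurrence p_i = a_i*p_{i-1} + p_{i-2}, q_i = a_i*q_{i-1} + q_{i-2} with p_{-2}=0, p_{-1}=1, q_{-2}=1, q_{-1}=0:
  i=0: a_0=8, p_0 = 8*1 + 0 = 8, q_0 = 8*0 + 1 = 1.
  i=1: a_1=7, p_1 = 7*8 + 1 = 57, q_1 = 7*1 + 0 = 7.
  i=2: a_2=4, p_2 = 4*57 + 8 = 236, q_2 = 4*7 + 1 = 29.
  i=3: a_3=3, p_3 = 3*236 + 57 = 765, q_3 = 3*29 + 7 = 94.
  i=4: a_4=1, p_4 = 1*765 + 236 = 1001, q_4 = 1*94 + 29 = 123.
  i=5: a_5=3, p_5 = 3*1001 + 765 = 3768, q_5 = 3*123 + 94 = 463.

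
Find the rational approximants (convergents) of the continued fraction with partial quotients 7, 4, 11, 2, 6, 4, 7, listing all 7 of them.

7/1, 29/4, 326/45, 681/94, 4412/609, 18329/2530, 132715/18319

Using the convergent recurrence p_i = a_i*p_{i-1} + p_{i-2}, q_i = a_i*q_{i-1} + q_{i-2} with p_{-2}=0, p_{-1}=1, q_{-2}=1, q_{-1}=0:
  i=0: a_0=7, p_0 = 7*1 + 0 = 7, q_0 = 7*0 + 1 = 1.
  i=1: a_1=4, p_1 = 4*7 + 1 = 29, q_1 = 4*1 + 0 = 4.
  i=2: a_2=11, p_2 = 11*29 + 7 = 326, q_2 = 11*4 + 1 = 45.
  i=3: a_3=2, p_3 = 2*326 + 29 = 681, q_3 = 2*45 + 4 = 94.
  i=4: a_4=6, p_4 = 6*681 + 326 = 4412, q_4 = 6*94 + 45 = 609.
  i=5: a_5=4, p_5 = 4*4412 + 681 = 18329, q_5 = 4*609 + 94 = 2530.
  i=6: a_6=7, p_6 = 7*18329 + 4412 = 132715, q_6 = 7*2530 + 609 = 18319.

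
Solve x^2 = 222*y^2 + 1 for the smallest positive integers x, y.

First expand sqrt(222) as a continued fraction. With x_i = (sqrt(222) + m_i)/d_i and (m_0, d_0) = (0, 1): a_0 = floor(sqrt(222)) = 14, since 14^2 = 196 <= 222 < 225 = 15^2.
Iterate m_{i+1} = d_i*a_i - m_i, d_{i+1} = (222 - m_{i+1}^2)/d_i, a_{i+1} = floor((a_0 + m_{i+1})/d_{i+1}):
  m_1 = 1*14 - 0 = 14, d_1 = (222 - 14^2)/1 = 26/1 = 26, a_1 = floor((14 + 14)/26) = 1.
  m_2 = 26*1 - 14 = 12, d_2 = (222 - 12^2)/26 = 78/26 = 3, a_2 = floor((14 + 12)/3) = 8.
  m_3 = 3*8 - 12 = 12, d_3 = (222 - 12^2)/3 = 78/3 = 26, a_3 = floor((14 + 12)/26) = 1.
  m_4 = 26*1 - 12 = 14, d_4 = (222 - 14^2)/26 = 26/26 = 1, a_4 = floor((14 + 14)/1) = 28.
  m_5 = 1*28 - 14 = 14, d_5 = (222 - 14^2)/1 = 26/1 = 26: (m_5, d_5) = (m_1, d_1) = (14, 26), so from here the quotients repeat a_1, ..., a_4; the period length is 4.
So sqrt(222) = [14; (1, 8, 1, 28)] with period length k = 4.
k is even, so the fundamental solution of x^2 - 222y^2 = 1 is (p_{k-1}, q_{k-1}) = (p_3, q_3); compute convergents through index 3.
Convergents (p_i = a_i*p_{i-1} + p_{i-2}, q_i = a_i*q_{i-1} + q_{i-2} with p_{-2}=0, p_{-1}=1, q_{-2}=1, q_{-1}=0):
  i=0: a_0=14, p_0 = 14*1 + 0 = 14, q_0 = 14*0 + 1 = 1.
  i=1: a_1=1, p_1 = 1*14 + 1 = 15, q_1 = 1*1 + 0 = 1.
  i=2: a_2=8, p_2 = 8*15 + 14 = 134, q_2 = 8*1 + 1 = 9.
  i=3: a_3=1, p_3 = 1*134 + 15 = 149, q_3 = 1*9 + 1 = 10.
Check: 149^2 - 222*10^2 = 22201 - 22200 = 1, so (x, y) = (149, 10) solves the equation, and by the theorem it is the least positive solution.

(x, y) = (149, 10)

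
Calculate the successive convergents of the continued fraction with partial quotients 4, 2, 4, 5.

4/1, 9/2, 40/9, 209/47

Using the convergent recurrence p_i = a_i*p_{i-1} + p_{i-2}, q_i = a_i*q_{i-1} + q_{i-2} with p_{-2}=0, p_{-1}=1, q_{-2}=1, q_{-1}=0:
  i=0: a_0=4, p_0 = 4*1 + 0 = 4, q_0 = 4*0 + 1 = 1.
  i=1: a_1=2, p_1 = 2*4 + 1 = 9, q_1 = 2*1 + 0 = 2.
  i=2: a_2=4, p_2 = 4*9 + 4 = 40, q_2 = 4*2 + 1 = 9.
  i=3: a_3=5, p_3 = 5*40 + 9 = 209, q_3 = 5*9 + 2 = 47.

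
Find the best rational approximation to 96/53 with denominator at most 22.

Expand x = 96/53 as a continued fraction with the Euclidean algorithm:
  96 = 1*53 + 43, so a_0 = 1.
  53 = 1*43 + 10, so a_1 = 1.
  43 = 4*10 + 3, so a_2 = 4.
  10 = 3*3 + 1, so a_3 = 3.
  3 = 3*1 + 0, so a_4 = 3.
so x = [1; 1, 4, 3, 3].
Convergents (p_i = a_i*p_{i-1} + p_{i-2}, q_i = a_i*q_{i-1} + q_{i-2} with p_{-2}=0, p_{-1}=1, q_{-2}=1, q_{-1}=0), until the denominator exceeds 22:
  i=0: a_0=1, p_0 = 1*1 + 0 = 1, q_0 = 1*0 + 1 = 1.
  i=1: a_1=1, p_1 = 1*1 + 1 = 2, q_1 = 1*1 + 0 = 1.
  i=2: a_2=4, p_2 = 4*2 + 1 = 9, q_2 = 4*1 + 1 = 5.
  i=3: a_3=3, p_3 = 3*9 + 2 = 29, q_3 = 3*5 + 1 = 16.
  i=4: a_4=3, p_4 = 3*29 + 9 = 96, q_4 = 3*16 + 5 = 53.
q_4 = 53 > 22, so the last convergent with denominator <= 22 is p_3/q_3 = 29/16.
The closest fraction with denominator <= 22 is either p_3/q_3 or the intermediate fraction (k*p_3 + p_2)/(k*q_3 + q_2) with the largest k >= 1 whose denominator stays <= 22; these approach x as k grows, and every other convergent or intermediate fraction in range is farther away.
Largest k: floor((22 - q_2)/q_3) = floor((22 - 5)/16) = 1.
That gives (1*29 + 9)/(1*16 + 5) = 38/21.
Compare the errors: |x - 29/16| = |96*16 - 29*53|/(53*16) = 1/848, and |x - 38/21| = |96*21 - 38*53|/(53*21) = 2/1113.
Cross-multiplying, 1*1113 = 1113 < 1696 = 2*848, so 1/848 is smaller: the convergent 29/16 is closer to x than 38/21.

29/16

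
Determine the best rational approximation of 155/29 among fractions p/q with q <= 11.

Expand x = 155/29 as a continued fraction with the Euclidean algorithm:
  155 = 5*29 + 10, so a_0 = 5.
  29 = 2*10 + 9, so a_1 = 2.
  10 = 1*9 + 1, so a_2 = 1.
  9 = 9*1 + 0, so a_3 = 9.
so x = [5; 2, 1, 9].
Convergents (p_i = a_i*p_{i-1} + p_{i-2}, q_i = a_i*q_{i-1} + q_{i-2} with p_{-2}=0, p_{-1}=1, q_{-2}=1, q_{-1}=0), until the denominator exceeds 11:
  i=0: a_0=5, p_0 = 5*1 + 0 = 5, q_0 = 5*0 + 1 = 1.
  i=1: a_1=2, p_1 = 2*5 + 1 = 11, q_1 = 2*1 + 0 = 2.
  i=2: a_2=1, p_2 = 1*11 + 5 = 16, q_2 = 1*2 + 1 = 3.
  i=3: a_3=9, p_3 = 9*16 + 11 = 155, q_3 = 9*3 + 2 = 29.
q_3 = 29 > 11, so the last convergent with denominator <= 11 is p_2/q_2 = 16/3.
The closest fraction with denominator <= 11 is either p_2/q_2 or the intermediate fraction (k*p_2 + p_1)/(k*q_2 + q_1) with the largest k >= 1 whose denominator stays <= 11; these approach x as k grows, and every other convergent or intermediate fraction in range is farther away.
Largest k: floor((11 - q_1)/q_2) = floor((11 - 2)/3) = 3.
That gives (3*16 + 11)/(3*3 + 2) = 59/11.
Compare the errors: |x - 16/3| = |155*3 - 16*29|/(29*3) = 1/87, and |x - 59/11| = |155*11 - 59*29|/(29*11) = 6/319.
Cross-multiplying, 1*319 = 319 < 522 = 6*87, so 1/87 is smaller: the convergent 16/3 is closer to x than 59/11.

16/3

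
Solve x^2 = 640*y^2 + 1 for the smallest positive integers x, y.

(x, y) = (1039681, 41097)

First expand sqrt(640) as a continued fraction. With x_i = (sqrt(640) + m_i)/d_i and (m_0, d_0) = (0, 1): a_0 = floor(sqrt(640)) = 25, since 25^2 = 625 <= 640 < 676 = 26^2.
Iterate m_{i+1} = d_i*a_i - m_i, d_{i+1} = (640 - m_{i+1}^2)/d_i, a_{i+1} = floor((a_0 + m_{i+1})/d_{i+1}):
  m_1 = 1*25 - 0 = 25, d_1 = (640 - 25^2)/1 = 15/1 = 15, a_1 = floor((25 + 25)/15) = 3.
  m_2 = 15*3 - 25 = 20, d_2 = (640 - 20^2)/15 = 240/15 = 16, a_2 = floor((25 + 20)/16) = 2.
  m_3 = 16*2 - 20 = 12, d_3 = (640 - 12^2)/16 = 496/16 = 31, a_3 = floor((25 + 12)/31) = 1.
  m_4 = 31*1 - 12 = 19, d_4 = (640 - 19^2)/31 = 279/31 = 9, a_4 = floor((25 + 19)/9) = 4.
  m_5 = 9*4 - 19 = 17, d_5 = (640 - 17^2)/9 = 351/9 = 39, a_5 = floor((25 + 17)/39) = 1.
  m_6 = 39*1 - 17 = 22, d_6 = (640 - 22^2)/39 = 156/39 = 4, a_6 = floor((25 + 22)/4) = 11.
  m_7 = 4*11 - 22 = 22, d_7 = (640 - 22^2)/4 = 156/4 = 39, a_7 = floor((25 + 22)/39) = 1.
  m_8 = 39*1 - 22 = 17, d_8 = (640 - 17^2)/39 = 351/39 = 9, a_8 = floor((25 + 17)/9) = 4.
  m_9 = 9*4 - 17 = 19, d_9 = (640 - 19^2)/9 = 279/9 = 31, a_9 = floor((25 + 19)/31) = 1.
  m_10 = 31*1 - 19 = 12, d_10 = (640 - 12^2)/31 = 496/31 = 16, a_10 = floor((25 + 12)/16) = 2.
  m_11 = 16*2 - 12 = 20, d_11 = (640 - 20^2)/16 = 240/16 = 15, a_11 = floor((25 + 20)/15) = 3.
  m_12 = 15*3 - 20 = 25, d_12 = (640 - 25^2)/15 = 15/15 = 1, a_12 = floor((25 + 25)/1) = 50.
  m_13 = 1*50 - 25 = 25, d_13 = (640 - 25^2)/1 = 15/1 = 15: (m_13, d_13) = (m_1, d_1) = (25, 15), so from here the quotients repeat a_1, ..., a_12; the period length is 12.
So sqrt(640) = [25; (3, 2, 1, 4, 1, 11, 1, 4, 1, 2, 3, 50)] with period length k = 12.
k is even, so the fundamental solution of x^2 - 640y^2 = 1 is (p_{k-1}, q_{k-1}) = (p_11, q_11); compute convergents through index 11.
Convergents (p_i = a_i*p_{i-1} + p_{i-2}, q_i = a_i*q_{i-1} + q_{i-2} with p_{-2}=0, p_{-1}=1, q_{-2}=1, q_{-1}=0):
  i=0: a_0=25, p_0 = 25*1 + 0 = 25, q_0 = 25*0 + 1 = 1.
  i=1: a_1=3, p_1 = 3*25 + 1 = 76, q_1 = 3*1 + 0 = 3.
  i=2: a_2=2, p_2 = 2*76 + 25 = 177, q_2 = 2*3 + 1 = 7.
  i=3: a_3=1, p_3 = 1*177 + 76 = 253, q_3 = 1*7 + 3 = 10.
  i=4: a_4=4, p_4 = 4*253 + 177 = 1189, q_4 = 4*10 + 7 = 47.
  i=5: a_5=1, p_5 = 1*1189 + 253 = 1442, q_5 = 1*47 + 10 = 57.
  i=6: a_6=11, p_6 = 11*1442 + 1189 = 17051, q_6 = 11*57 + 47 = 674.
  i=7: a_7=1, p_7 = 1*17051 + 1442 = 18493, q_7 = 1*674 + 57 = 731.
  i=8: a_8=4, p_8 = 4*18493 + 17051 = 91023, q_8 = 4*731 + 674 = 3598.
  i=9: a_9=1, p_9 = 1*91023 + 18493 = 109516, q_9 = 1*3598 + 731 = 4329.
  i=10: a_10=2, p_10 = 2*109516 + 91023 = 310055, q_10 = 2*4329 + 3598 = 12256.
  i=11: a_11=3, p_11 = 3*310055 + 109516 = 1039681, q_11 = 3*12256 + 4329 = 41097.
Check: 1039681^2 - 640*41097^2 = 1080936581761 - 1080936581760 = 1, so (x, y) = (1039681, 41097) solves the equation, and by the theorem it is the least positive solution.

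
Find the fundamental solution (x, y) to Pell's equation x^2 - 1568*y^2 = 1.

(x, y) = (19601, 495)

First expand sqrt(1568) as a continued fraction. With x_i = (sqrt(1568) + m_i)/d_i and (m_0, d_0) = (0, 1): a_0 = floor(sqrt(1568)) = 39, since 39^2 = 1521 <= 1568 < 1600 = 40^2.
Iterate m_{i+1} = d_i*a_i - m_i, d_{i+1} = (1568 - m_{i+1}^2)/d_i, a_{i+1} = floor((a_0 + m_{i+1})/d_{i+1}):
  m_1 = 1*39 - 0 = 39, d_1 = (1568 - 39^2)/1 = 47/1 = 47, a_1 = floor((39 + 39)/47) = 1.
  m_2 = 47*1 - 39 = 8, d_2 = (1568 - 8^2)/47 = 1504/47 = 32, a_2 = floor((39 + 8)/32) = 1.
  m_3 = 32*1 - 8 = 24, d_3 = (1568 - 24^2)/32 = 992/32 = 31, a_3 = floor((39 + 24)/31) = 2.
  m_4 = 31*2 - 24 = 38, d_4 = (1568 - 38^2)/31 = 124/31 = 4, a_4 = floor((39 + 38)/4) = 19.
  m_5 = 4*19 - 38 = 38, d_5 = (1568 - 38^2)/4 = 124/4 = 31, a_5 = floor((39 + 38)/31) = 2.
  m_6 = 31*2 - 38 = 24, d_6 = (1568 - 24^2)/31 = 992/31 = 32, a_6 = floor((39 + 24)/32) = 1.
  m_7 = 32*1 - 24 = 8, d_7 = (1568 - 8^2)/32 = 1504/32 = 47, a_7 = floor((39 + 8)/47) = 1.
  m_8 = 47*1 - 8 = 39, d_8 = (1568 - 39^2)/47 = 47/47 = 1, a_8 = floor((39 + 39)/1) = 78.
  m_9 = 1*78 - 39 = 39, d_9 = (1568 - 39^2)/1 = 47/1 = 47: (m_9, d_9) = (m_1, d_1) = (39, 47), so from here the quotients repeat a_1, ..., a_8; the period length is 8.
So sqrt(1568) = [39; (1, 1, 2, 19, 2, 1, 1, 78)] with period length k = 8.
k is even, so the fundamental solution of x^2 - 1568y^2 = 1 is (p_{k-1}, q_{k-1}) = (p_7, q_7); compute convergents through index 7.
Convergents (p_i = a_i*p_{i-1} + p_{i-2}, q_i = a_i*q_{i-1} + q_{i-2} with p_{-2}=0, p_{-1}=1, q_{-2}=1, q_{-1}=0):
  i=0: a_0=39, p_0 = 39*1 + 0 = 39, q_0 = 39*0 + 1 = 1.
  i=1: a_1=1, p_1 = 1*39 + 1 = 40, q_1 = 1*1 + 0 = 1.
  i=2: a_2=1, p_2 = 1*40 + 39 = 79, q_2 = 1*1 + 1 = 2.
  i=3: a_3=2, p_3 = 2*79 + 40 = 198, q_3 = 2*2 + 1 = 5.
  i=4: a_4=19, p_4 = 19*198 + 79 = 3841, q_4 = 19*5 + 2 = 97.
  i=5: a_5=2, p_5 = 2*3841 + 198 = 7880, q_5 = 2*97 + 5 = 199.
  i=6: a_6=1, p_6 = 1*7880 + 3841 = 11721, q_6 = 1*199 + 97 = 296.
  i=7: a_7=1, p_7 = 1*11721 + 7880 = 19601, q_7 = 1*296 + 199 = 495.
Check: 19601^2 - 1568*495^2 = 384199201 - 384199200 = 1, so (x, y) = (19601, 495) solves the equation, and by the theorem it is the least positive solution.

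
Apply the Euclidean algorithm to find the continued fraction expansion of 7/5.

Run the Euclidean algorithm on 7 and 5; the successive quotients are the partial quotients a_0, a_1, ... (each step inverts the fractional part left over by the previous one):
  7 = 1*5 + 2, so a_0 = 1.
  5 = 2*2 + 1, so a_1 = 2.
  2 = 2*1 + 0, so a_2 = 2.
The remainder reaches 0 after 3 divisions, so the expansion has 3 partial quotients, read off in order.

[1; 2, 2]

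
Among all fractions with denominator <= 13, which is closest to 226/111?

2/1

Expand x = 226/111 as a continued fraction with the Euclidean algorithm:
  226 = 2*111 + 4, so a_0 = 2.
  111 = 27*4 + 3, so a_1 = 27.
  4 = 1*3 + 1, so a_2 = 1.
  3 = 3*1 + 0, so a_3 = 3.
so x = [2; 27, 1, 3].
Convergents (p_i = a_i*p_{i-1} + p_{i-2}, q_i = a_i*q_{i-1} + q_{i-2} with p_{-2}=0, p_{-1}=1, q_{-2}=1, q_{-1}=0), until the denominator exceeds 13:
  i=0: a_0=2, p_0 = 2*1 + 0 = 2, q_0 = 2*0 + 1 = 1.
  i=1: a_1=27, p_1 = 27*2 + 1 = 55, q_1 = 27*1 + 0 = 27.
q_1 = 27 > 13, so the last convergent with denominator <= 13 is p_0/q_0 = 2/1.
The closest fraction with denominator <= 13 is either p_0/q_0 or the intermediate fraction (k*p_0 + p_{-1})/(k*q_0 + q_{-1}) with the largest k >= 1 whose denominator stays <= 13; these approach x as k grows, and every other convergent or intermediate fraction in range is farther away.
Largest k: floor((13 - q_{-1})/q_0) = floor((13 - 0)/1) = 13 (using the seeds p_{-1} = 1, q_{-1} = 0).
That gives (13*2 + 1)/(13*1 + 0) = 27/13.
Compare the errors: |x - 2/1| = |226*1 - 2*111|/(111*1) = 4/111, and |x - 27/13| = |226*13 - 27*111|/(111*13) = 59/1443.
Cross-multiplying, 4*1443 = 5772 < 6549 = 59*111, so 4/111 is smaller: the convergent 2/1 is closer to x than 27/13.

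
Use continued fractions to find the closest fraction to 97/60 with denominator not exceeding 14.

21/13

Expand x = 97/60 as a continued fraction with the Euclidean algorithm:
  97 = 1*60 + 37, so a_0 = 1.
  60 = 1*37 + 23, so a_1 = 1.
  37 = 1*23 + 14, so a_2 = 1.
  23 = 1*14 + 9, so a_3 = 1.
  14 = 1*9 + 5, so a_4 = 1.
  9 = 1*5 + 4, so a_5 = 1.
  5 = 1*4 + 1, so a_6 = 1.
  4 = 4*1 + 0, so a_7 = 4.
so x = [1; 1, 1, 1, 1, 1, 1, 4].
Convergents (p_i = a_i*p_{i-1} + p_{i-2}, q_i = a_i*q_{i-1} + q_{i-2} with p_{-2}=0, p_{-1}=1, q_{-2}=1, q_{-1}=0), until the denominator exceeds 14:
  i=0: a_0=1, p_0 = 1*1 + 0 = 1, q_0 = 1*0 + 1 = 1.
  i=1: a_1=1, p_1 = 1*1 + 1 = 2, q_1 = 1*1 + 0 = 1.
  i=2: a_2=1, p_2 = 1*2 + 1 = 3, q_2 = 1*1 + 1 = 2.
  i=3: a_3=1, p_3 = 1*3 + 2 = 5, q_3 = 1*2 + 1 = 3.
  i=4: a_4=1, p_4 = 1*5 + 3 = 8, q_4 = 1*3 + 2 = 5.
  i=5: a_5=1, p_5 = 1*8 + 5 = 13, q_5 = 1*5 + 3 = 8.
  i=6: a_6=1, p_6 = 1*13 + 8 = 21, q_6 = 1*8 + 5 = 13.
  i=7: a_7=4, p_7 = 4*21 + 13 = 97, q_7 = 4*13 + 8 = 60.
q_7 = 60 > 14, so the last convergent with denominator <= 14 is p_6/q_6 = 21/13.
The closest fraction with denominator <= 14 is either p_6/q_6 or the intermediate fraction (k*p_6 + p_5)/(k*q_6 + q_5) with the largest k >= 1 whose denominator stays <= 14; these approach x as k grows, and every other convergent or intermediate fraction in range is farther away.
Largest k: floor((14 - q_5)/q_6) = floor((14 - 8)/13) = 0.
Since k = 0, no intermediate fraction beyond p_6/q_6 has denominator <= 14, so the convergent 21/13 is the closest (its error is |97*13 - 21*60|/(60*13) = 1/780).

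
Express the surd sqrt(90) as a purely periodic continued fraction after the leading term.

[9; (2, 18)]

Write x_i = (sqrt(90) + m_i)/d_i with (m_0, d_0) = (0, 1). a_0 = floor(sqrt(90)) = 9, since 9^2 = 81 <= 90 < 100 = 10^2.
Iterate m_{i+1} = d_i*a_i - m_i, d_{i+1} = (90 - m_{i+1}^2)/d_i, a_{i+1} = floor((a_0 + m_{i+1})/d_{i+1}):
  m_1 = 1*9 - 0 = 9, d_1 = (90 - 9^2)/1 = 9/1 = 9, a_1 = floor((9 + 9)/9) = 2.
  m_2 = 9*2 - 9 = 9, d_2 = (90 - 9^2)/9 = 9/9 = 1, a_2 = floor((9 + 9)/1) = 18.
  m_3 = 1*18 - 9 = 9, d_3 = (90 - 9^2)/1 = 9/1 = 9: (m_3, d_3) = (m_1, d_1) = (9, 9), so from here the quotients repeat a_1, a_2; the period length is 2.
Hence the expansion of sqrt(90) is a_0 = 9 followed by the repeating block 2, 18 (period 2).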